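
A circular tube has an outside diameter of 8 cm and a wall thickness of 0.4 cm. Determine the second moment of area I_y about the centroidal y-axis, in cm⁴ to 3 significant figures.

I_y ≈ 69.1 cm⁴

Treat the section as a set of non-overlapping primitives; coordinates are from the bounding-box lower-left.
Outer circle: ⌀8, A = 50.265 cm², x = 4 cm, Ī = 201.06 cm⁴.
Bore (subtracted): ⌀7.2, A = 40.715 cm², x = 4 cm, Ī = 131.92 cm⁴.
By symmetry the centroid is at mid-width, x̄ = 4 cm.
All pieces are centred on the centroidal y-axis, so I = ΣĪ (holes subtracted) = 69.145 cm⁴.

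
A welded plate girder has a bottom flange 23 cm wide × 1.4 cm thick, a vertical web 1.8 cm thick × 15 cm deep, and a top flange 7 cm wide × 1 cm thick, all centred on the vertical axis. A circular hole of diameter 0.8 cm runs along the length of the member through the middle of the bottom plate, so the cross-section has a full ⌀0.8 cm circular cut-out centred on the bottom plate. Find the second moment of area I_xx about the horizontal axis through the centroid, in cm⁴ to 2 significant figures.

I_xx ≈ 2500 cm⁴

Split into non-overlapping primitives; take the origin at the lower-left of the bounding box.
Bottom plate: 23 × 1.4, A = 32.2 cm², y = 0.7 cm, Ī = 5.259 cm⁴.
Web plate: 1.8 × 15, A = 27 cm², y = 8.9 cm, Ī = 506.3 cm⁴.
Top plate: 7 × 1, A = 7 cm², y = 16.9 cm, Ī = 0.5833 cm⁴.
Hole (subtracted): ⌀0.8, A = 0.5027 cm², y = 0.7 cm, Ī = 0.02011 cm⁴.
Centroid: ȳ = ΣA·y / ΣA = 5.796 cm.
Transfer each piece to the horizontal axis through the centroid using Ī + A·d² with d = y − 5.796:
  bottom plate: d = -5.096 cm → contributes +841.5 cm⁴
  web plate: d = 3.104 cm → contributes +766.4 cm⁴
  top plate: d = 11.1 cm → contributes +863.7 cm⁴
  hole: d = -5.096 cm → contributes −13.07 cm⁴
Total I = 2 458 cm⁴.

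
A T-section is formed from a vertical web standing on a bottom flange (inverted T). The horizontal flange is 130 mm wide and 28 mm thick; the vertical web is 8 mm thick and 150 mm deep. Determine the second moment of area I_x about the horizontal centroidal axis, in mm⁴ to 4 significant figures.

I_x ≈ 9.636 × 10⁶ mm⁴

Decompose the section into non-overlapping parts with the origin at the bottom-left of its bounding rectangle.
Flange: 130 × 28, A = 3 640 mm², y = 14 mm, Ī = 237 813 mm⁴.
Web: 8 × 150, A = 1 200 mm², y = 103 mm, Ī = 2 250 000 mm⁴.
Centroid: ȳ = ΣA·y / ΣA = 36.0661 mm.
Transfer each piece to the horizontal centroidal axis using Ī + A·d² with d = y − 36.0661:
  flange: d = -22.0661 mm → contributes +2 010 178 mm⁴
  web: d = 66.9339 mm → contributes +7 626 174 mm⁴
Total I = 9 636 352 mm⁴.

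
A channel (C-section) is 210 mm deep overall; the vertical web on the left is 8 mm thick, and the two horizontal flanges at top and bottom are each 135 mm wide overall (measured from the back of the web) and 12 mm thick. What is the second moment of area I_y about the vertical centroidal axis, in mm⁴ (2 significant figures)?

Split into non-overlapping primitives; take the origin at the lower-left of the bounding box.
Web: 8 × 210, A = 1 680 mm², x = 4 mm, Ī = 8 960 mm⁴.
Top flange (beyond web): 127 × 12, A = 1 524 mm², x = 71.5 mm, Ī = 2 048 383 mm⁴.
Bottom flange (beyond web): 127 × 12, A = 1 524 mm², x = 71.5 mm, Ī = 2 048 383 mm⁴.
Centroid: x̄ = ΣA·x / ΣA = 47.52 mm.
Transfer each piece to the vertical centroidal axis using Ī + A·d² with d = x − 47.52:
  web: d = -43.52 mm → contributes +3 190 166 mm⁴
  top flange (beyond web): d = 23.98 mm → contributes +2 925 093 mm⁴
  bottom flange (beyond web): d = 23.98 mm → contributes +2 925 093 mm⁴
Total I = 9 040 353 mm⁴.

I_y ≈ 9.0 × 10⁶ mm⁴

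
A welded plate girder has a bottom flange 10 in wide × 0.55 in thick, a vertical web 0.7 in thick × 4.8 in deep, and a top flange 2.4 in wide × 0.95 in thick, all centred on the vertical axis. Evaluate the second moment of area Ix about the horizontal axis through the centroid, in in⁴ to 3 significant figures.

Ix ≈ 59.0 in⁴

Split into non-overlapping primitives; take the origin at the lower-left of the bounding box.
Bottom plate: 10 × 0.55, A = 5.5 in², y = 0.275 in, Ī = 0.13865 in⁴.
Web plate: 0.7 × 4.8, A = 3.36 in², y = 2.95 in, Ī = 6.4512 in⁴.
Top plate: 2.4 × 0.95, A = 2.28 in², y = 5.825 in, Ī = 0.17148 in⁴.
Centroid: ȳ = ΣA·y / ΣA = 2.2177 in.
Transfer each piece to the horizontal axis through the centroid using Ī + A·d² with d = y − 2.2177:
  bottom plate: d = -1.9427 in → contributes +20.897 in⁴
  web plate: d = 0.73227 in → contributes +8.2529 in⁴
  top plate: d = 3.6073 in → contributes +29.84 in⁴
Total I = 58.989 in⁴.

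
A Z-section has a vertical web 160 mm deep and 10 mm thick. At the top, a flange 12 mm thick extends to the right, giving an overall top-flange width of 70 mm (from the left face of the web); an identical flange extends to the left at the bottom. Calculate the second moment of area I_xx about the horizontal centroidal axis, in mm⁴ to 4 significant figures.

Decompose the section into non-overlapping parts with the origin at the bottom-left of its bounding rectangle.
Web: 10 × 160, A = 1 600 mm², y = 80 mm, Ī = 3 413 333 mm⁴.
Top flange (beyond web): 60 × 12, A = 720 mm², y = 154 mm, Ī = 8 640 mm⁴.
Bottom flange (beyond web): 60 × 12, A = 720 mm², y = 6 mm, Ī = 8 640 mm⁴.
Centroid: ȳ = ΣA·y / ΣA = 80 mm.
Transfer each piece to the horizontal centroidal axis using Ī + A·d² with d = y − 80:
  web: d = 0 mm → contributes +3 413 333 mm⁴
  top flange (beyond web): d = 74 mm → contributes +3 951 360 mm⁴
  bottom flange (beyond web): d = -74 mm → contributes +3 951 360 mm⁴
Total I = 11 316 053 mm⁴.

I_xx ≈ 1.132 × 10⁷ mm⁴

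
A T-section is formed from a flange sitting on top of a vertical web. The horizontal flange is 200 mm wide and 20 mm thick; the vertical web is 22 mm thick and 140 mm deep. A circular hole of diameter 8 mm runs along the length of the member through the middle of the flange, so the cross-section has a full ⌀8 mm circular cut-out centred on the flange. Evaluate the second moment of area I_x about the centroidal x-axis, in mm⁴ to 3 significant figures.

I_x ≈ 1.62 × 10⁷ mm⁴

Split into non-overlapping primitives; take the origin at the lower-left of the bounding box.
Flange: 200 × 20, A = 4 000 mm², y = 150 mm, Ī = 133 333 mm⁴.
Web: 22 × 140, A = 3 080 mm², y = 70 mm, Ī = 5 030 667 mm⁴.
Hole (subtracted): ⌀8, A = 50.265 mm², y = 150 mm, Ī = 201.06 mm⁴.
Centroid: ȳ = ΣA·y / ΣA = 114.95 mm.
Transfer each piece to the centroidal x-axis using Ī + A·d² with d = y − 114.95:
  flange: d = 35.051 mm → contributes +5 047 655 mm⁴
  web: d = -44.949 mm → contributes +11 253 507 mm⁴
  hole: d = 35.051 mm → contributes −61 956 mm⁴
Total I = 16 239 205 mm⁴.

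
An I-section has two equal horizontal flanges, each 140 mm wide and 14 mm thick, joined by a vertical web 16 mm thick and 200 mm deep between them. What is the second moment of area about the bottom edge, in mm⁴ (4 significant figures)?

Decompose the section into non-overlapping parts with the origin at the bottom-left of its bounding rectangle.
Bottom flange: 140 × 14, A = 1 960 mm², y = 7 mm, Ī = 32013.3 mm⁴.
Web: 16 × 200, A = 3 200 mm², y = 114 mm, Ī = 10 666 667 mm⁴.
Top flange: 140 × 14, A = 1 960 mm², y = 221 mm, Ī = 32013.3 mm⁴.
Transfer each piece to the bottom edge using Ī + A·d² with d = y − 0:
  bottom flange: d = 7 mm → contributes +128 053 mm⁴
  web: d = 114 mm → contributes +52 253 867 mm⁴
  top flange: d = 221 mm → contributes +95 760 373 mm⁴
Total I = 148 142 293 mm⁴.

I_base ≈ 1.481 × 10⁸ mm⁴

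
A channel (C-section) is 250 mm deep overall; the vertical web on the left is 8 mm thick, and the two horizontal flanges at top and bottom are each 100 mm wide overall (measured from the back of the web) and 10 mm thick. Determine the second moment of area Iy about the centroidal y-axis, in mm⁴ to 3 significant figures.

Iy ≈ 3.70 × 10⁶ mm⁴

Break the section into simple shapes (no overlaps), measuring from the bottom-left corner of the bounding box.
Web: 8 × 250, A = 2 000 mm², x = 4 mm, Ī = 10 667 mm⁴.
Top flange (beyond web): 92 × 10, A = 920 mm², x = 54 mm, Ī = 648 907 mm⁴.
Bottom flange (beyond web): 92 × 10, A = 920 mm², x = 54 mm, Ī = 648 907 mm⁴.
Centroid: x̄ = ΣA·x / ΣA = 27.958 mm.
Transfer each piece to the centroidal y-axis using Ī + A·d² with d = x − 27.958:
  web: d = -23.958 mm → contributes +1 158 670 mm⁴
  top flange (beyond web): d = 26.042 mm → contributes +1 272 822 mm⁴
  bottom flange (beyond web): d = 26.042 mm → contributes +1 272 822 mm⁴
Total I = 3 704 313 mm⁴.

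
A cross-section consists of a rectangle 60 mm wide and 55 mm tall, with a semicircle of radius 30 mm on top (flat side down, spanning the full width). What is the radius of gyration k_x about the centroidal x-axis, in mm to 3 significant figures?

Break the section into simple shapes (no overlaps), measuring from the bottom-left corner of the bounding box.
Rectangular body: 60 × 55, A = 3 300 mm², y = 27.5 mm, Ī = 831 875 mm⁴.
Semicircular cap: semicircle r = 30, A = 1413.7 mm², y = 67.732 mm, Ī = 88 903 mm⁴.
Centroid: ȳ = ΣA·y / ΣA = 39.566 mm.
Transfer each piece to the centroidal x-axis using Ī + A·d² with d = y − 39.566:
  rectangular body: d = -12.066 mm → contributes +1 312 342 mm⁴
  semicircular cap: d = 28.166 mm → contributes +1 210 444 mm⁴
Total I = 2 522 786 mm⁴.
Radius of gyration: k = √(I/A) = √(2 522 786 / 4713.7) = 23.134 mm.

k_x ≈ 23.1 mm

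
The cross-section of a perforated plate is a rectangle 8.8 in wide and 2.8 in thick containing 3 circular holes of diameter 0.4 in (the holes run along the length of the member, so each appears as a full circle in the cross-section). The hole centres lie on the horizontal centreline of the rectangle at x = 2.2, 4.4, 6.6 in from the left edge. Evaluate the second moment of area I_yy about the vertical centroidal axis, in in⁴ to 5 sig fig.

Split into non-overlapping primitives; take the origin at the lower-left of the bounding box.
Plate: 8.8 × 2.8, A = 24.64 in², x = 4.4 in, Ī = 159.0101 in⁴.
Hole 1 (subtracted): ⌀0.4, A = 0.1256637 in², x = 2.2 in, Ī = 0.001256637 in⁴.
Hole 2 (subtracted): ⌀0.4, A = 0.1256637 in², x = 4.4 in, Ī = 0.001256637 in⁴.
Hole 3 (subtracted): ⌀0.4, A = 0.1256637 in², x = 6.6 in, Ī = 0.001256637 in⁴.
By symmetry the centroid is at mid-width, x̄ = 4.4 in.
Transfer each piece to the vertical centroidal axis using Ī + A·d² with d = x − 4.4:
  plate: d = 0 in → contributes +159.0101 in⁴
  hole 1: d = -2.2 in → contributes −0.609469 in⁴
  hole 2: d = 0 in → contributes −0.001256637 in⁴
  hole 3: d = 2.2 in → contributes −0.609469 in⁴
Total I = 157.7899 in⁴.

I_yy ≈ 157.79 in⁴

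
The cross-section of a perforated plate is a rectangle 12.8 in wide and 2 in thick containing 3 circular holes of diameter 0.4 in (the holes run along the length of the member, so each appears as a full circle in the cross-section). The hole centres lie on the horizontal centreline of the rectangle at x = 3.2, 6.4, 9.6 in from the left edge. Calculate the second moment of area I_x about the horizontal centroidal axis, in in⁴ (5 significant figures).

Treat the section as a set of non-overlapping primitives; coordinates are from the bounding-box lower-left.
Plate: 12.8 × 2, A = 25.6 in², y = 1 in, Ī = 8.533333 in⁴.
Hole 1 (subtracted): ⌀0.4, A = 0.1256637 in², y = 1 in, Ī = 0.001256637 in⁴.
Hole 2 (subtracted): ⌀0.4, A = 0.1256637 in², y = 1 in, Ī = 0.001256637 in⁴.
Hole 3 (subtracted): ⌀0.4, A = 0.1256637 in², y = 1 in, Ī = 0.001256637 in⁴.
By symmetry the centroid is at mid-height, ȳ = 1 in.
All pieces are centred on the horizontal centroidal axis, so I = ΣĪ (holes subtracted) = 8.529563 in⁴.

I_x ≈ 8.5296 in⁴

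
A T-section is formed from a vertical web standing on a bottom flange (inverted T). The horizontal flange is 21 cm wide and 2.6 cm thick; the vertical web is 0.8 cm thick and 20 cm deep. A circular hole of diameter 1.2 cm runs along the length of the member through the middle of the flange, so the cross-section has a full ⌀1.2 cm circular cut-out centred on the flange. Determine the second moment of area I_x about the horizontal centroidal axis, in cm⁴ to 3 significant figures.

Split into non-overlapping primitives; take the origin at the lower-left of the bounding box.
Flange: 21 × 2.6, A = 54.6 cm², y = 1.3 cm, Ī = 30.758 cm⁴.
Web: 0.8 × 20, A = 16 cm², y = 12.6 cm, Ī = 533.33 cm⁴.
Hole (subtracted): ⌀1.2, A = 1.131 cm², y = 1.3 cm, Ī = 0.10179 cm⁴.
Centroid: ȳ = ΣA·y / ΣA = 3.9026 cm.
Transfer each piece to the horizontal centroidal axis using Ī + A·d² with d = y − 3.9026:
  flange: d = -2.6026 cm → contributes +400.59 cm⁴
  web: d = 8.6974 cm → contributes +1743.6 cm⁴
  hole: d = -2.6026 cm → contributes −7.7625 cm⁴
Total I = 2136.5 cm⁴.

I_x ≈ 2140 cm⁴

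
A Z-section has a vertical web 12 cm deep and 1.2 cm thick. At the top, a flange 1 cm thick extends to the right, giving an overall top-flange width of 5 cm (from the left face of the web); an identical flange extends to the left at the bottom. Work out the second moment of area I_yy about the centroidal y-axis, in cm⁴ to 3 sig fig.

I_yy ≈ 58.4 cm⁴

Break the section into simple shapes (no overlaps), measuring from the bottom-left corner of the bounding box.
Web: 1.2 × 12, A = 14.4 cm², x = 4.4 cm, Ī = 1.728 cm⁴.
Top flange (beyond web): 3.8 × 1, A = 3.8 cm², x = 6.9 cm, Ī = 4.5727 cm⁴.
Bottom flange (beyond web): 3.8 × 1, A = 3.8 cm², x = 1.9 cm, Ī = 4.5727 cm⁴.
Centroid: x̄ = ΣA·x / ΣA = 4.4 cm.
Transfer each piece to the centroidal y-axis using Ī + A·d² with d = x − 4.4:
  web: d = 0 cm → contributes +1.728 cm⁴
  top flange (beyond web): d = 2.5 cm → contributes +28.323 cm⁴
  bottom flange (beyond web): d = -2.5 cm → contributes +28.323 cm⁴
Total I = 58.373 cm⁴.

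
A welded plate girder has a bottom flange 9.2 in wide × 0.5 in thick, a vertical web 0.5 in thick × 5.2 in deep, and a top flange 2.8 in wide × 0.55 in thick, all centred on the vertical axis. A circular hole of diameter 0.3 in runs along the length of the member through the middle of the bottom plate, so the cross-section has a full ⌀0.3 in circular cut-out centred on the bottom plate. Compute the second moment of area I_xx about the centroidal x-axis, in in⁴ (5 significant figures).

I_xx ≈ 47.214 in⁴

Break the section into simple shapes (no overlaps), measuring from the bottom-left corner of the bounding box.
Bottom plate: 9.2 × 0.5, A = 4.6 in², y = 0.25 in, Ī = 0.09583333 in⁴.
Web plate: 0.5 × 5.2, A = 2.6 in², y = 3.1 in, Ī = 5.858667 in⁴.
Top plate: 2.8 × 0.55, A = 1.54 in², y = 5.975 in, Ī = 0.03882083 in⁴.
Hole (subtracted): ⌀0.3, A = 0.07068583 in², y = 0.25 in, Ī = 0.0003976078 in⁴.
Centroid: ȳ = ΣA·y / ΣA = 2.121717 in.
Transfer each piece to the centroidal x-axis using Ī + A·d² with d = y − 2.121717:
  bottom plate: d = -1.871717 in → contributes +16.21112 in⁴
  web plate: d = 0.9782833 in → contributes +8.346966 in⁴
  top plate: d = 3.853283 in → contributes +22.90442 in⁴
  hole: d = -1.871717 in → contributes −0.2480329 in⁴
Total I = 47.21447 in⁴.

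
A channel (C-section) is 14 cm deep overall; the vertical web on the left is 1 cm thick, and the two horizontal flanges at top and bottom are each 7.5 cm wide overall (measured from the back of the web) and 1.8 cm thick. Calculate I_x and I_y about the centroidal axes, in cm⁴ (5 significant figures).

I_x ≈ 1105.7 cm⁴, I_y ≈ 206.73 cm⁴

Decompose the section into non-overlapping parts with the origin at the bottom-left of its bounding rectangle.
Web: 1 × 14, A = 14 cm², y = 7 cm, Ī = 228.6667 cm⁴.
Top flange (beyond web): 6.5 × 1.8, A = 11.7 cm², y = 13.1 cm, Ī = 3.159 cm⁴.
Bottom flange (beyond web): 6.5 × 1.8, A = 11.7 cm², y = 0.9 cm, Ī = 3.159 cm⁴.
By symmetry the centroid is at mid-height, ȳ = 7 cm.
Transfer each piece to the centroidal x-axis using Ī + A·d² with d = y − 7:
  web: d = 0 cm → contributes +228.6667 cm⁴
  top flange (beyond web): d = 6.1 cm → contributes +438.516 cm⁴
  bottom flange (beyond web): d = -6.1 cm → contributes +438.516 cm⁴
Total I = 1105.699 cm⁴.
For the y-axis: x̄ = 2.846257 cm.
Repeating about the centroidal y-axis gives I_y = 206.7326 cm⁴.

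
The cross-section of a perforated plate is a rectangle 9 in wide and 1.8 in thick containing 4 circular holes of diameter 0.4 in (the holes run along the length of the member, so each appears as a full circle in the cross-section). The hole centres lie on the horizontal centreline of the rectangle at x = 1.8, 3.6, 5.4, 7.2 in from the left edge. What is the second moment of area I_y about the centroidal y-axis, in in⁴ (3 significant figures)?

I_y ≈ 107 in⁴

Split into non-overlapping primitives; take the origin at the lower-left of the bounding box.
Plate: 9 × 1.8, A = 16.2 in², x = 4.5 in, Ī = 109.35 in⁴.
Hole 1 (subtracted): ⌀0.4, A = 0.12566 in², x = 1.8 in, Ī = 0.0012566 in⁴.
Hole 2 (subtracted): ⌀0.4, A = 0.12566 in², x = 3.6 in, Ī = 0.0012566 in⁴.
Hole 3 (subtracted): ⌀0.4, A = 0.12566 in², x = 5.4 in, Ī = 0.0012566 in⁴.
Hole 4 (subtracted): ⌀0.4, A = 0.12566 in², x = 7.2 in, Ī = 0.0012566 in⁴.
By symmetry the centroid is at mid-width, x̄ = 4.5 in.
Transfer each piece to the centroidal y-axis using Ī + A·d² with d = x − 4.5:
  plate: d = 0 in → contributes +109.35 in⁴
  hole 1: d = -2.7 in → contributes −0.91735 in⁴
  hole 2: d = -0.9 in → contributes −0.10304 in⁴
  hole 3: d = 0.9 in → contributes −0.10304 in⁴
  hole 4: d = 2.7 in → contributes −0.91735 in⁴
Total I = 107.31 in⁴.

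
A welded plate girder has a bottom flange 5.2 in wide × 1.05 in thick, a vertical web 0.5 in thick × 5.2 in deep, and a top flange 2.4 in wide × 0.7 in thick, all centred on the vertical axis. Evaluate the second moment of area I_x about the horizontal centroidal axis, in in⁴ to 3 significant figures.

I_x ≈ 59.3 in⁴

Decompose the section into non-overlapping parts with the origin at the bottom-left of its bounding rectangle.
Bottom plate: 5.2 × 1.05, A = 5.46 in², y = 0.525 in, Ī = 0.50164 in⁴.
Web plate: 0.5 × 5.2, A = 2.6 in², y = 3.65 in, Ī = 5.8587 in⁴.
Top plate: 2.4 × 0.7, A = 1.68 in², y = 6.6 in, Ī = 0.0686 in⁴.
Centroid: ȳ = ΣA·y / ΣA = 2.407 in.
Transfer each piece to the horizontal centroidal axis using Ī + A·d² with d = y − 2.407:
  bottom plate: d = -1.882 in → contributes +19.841 in⁴
  web plate: d = 1.243 in → contributes +9.8756 in⁴
  top plate: d = 4.193 in → contributes +29.605 in⁴
Total I = 59.321 in⁴.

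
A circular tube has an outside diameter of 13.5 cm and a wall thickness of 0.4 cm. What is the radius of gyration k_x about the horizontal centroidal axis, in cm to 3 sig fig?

k_x ≈ 4.63 cm

Decompose the section into non-overlapping parts with the origin at the bottom-left of its bounding rectangle.
Outer circle: ⌀13.5, A = 143.14 cm², y = 6.75 cm, Ī = 1630.4 cm⁴.
Bore (subtracted): ⌀12.7, A = 126.68 cm², y = 6.75 cm, Ī = 1 277 cm⁴.
By symmetry the centroid is at mid-height, ȳ = 6.75 cm.
All pieces are centred on the horizontal centroidal axis, so I = ΣĪ (holes subtracted) = 353.46 cm⁴.
Radius of gyration: k = √(I/A) = √(353.46 / 16.462) = 4.6337 cm.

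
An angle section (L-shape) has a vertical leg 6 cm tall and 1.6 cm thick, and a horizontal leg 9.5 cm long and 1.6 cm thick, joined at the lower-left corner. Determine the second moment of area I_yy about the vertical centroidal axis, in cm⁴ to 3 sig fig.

Split into non-overlapping primitives; take the origin at the lower-left of the bounding box.
Vertical leg: 1.6 × 6, A = 9.6 cm², x = 0.8 cm, Ī = 2.048 cm⁴.
Horizontal leg (remainder): 7.9 × 1.6, A = 12.64 cm², x = 5.55 cm, Ī = 65.739 cm⁴.
Centroid: x̄ = ΣA·x / ΣA = 3.4996 cm.
Transfer each piece to the vertical centroidal axis using Ī + A·d² with d = x − 3.4996:
  vertical leg: d = -2.6996 cm → contributes +72.013 cm⁴
  horizontal leg (remainder): d = 2.0504 cm → contributes +118.88 cm⁴
Total I = 190.89 cm⁴.

I_yy ≈ 191 cm⁴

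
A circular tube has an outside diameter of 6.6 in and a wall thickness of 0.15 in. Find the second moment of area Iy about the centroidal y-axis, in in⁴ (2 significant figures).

Split into non-overlapping primitives; take the origin at the lower-left of the bounding box.
Outer circle: ⌀6.6, A = 34.21 in², x = 3.3 in, Ī = 93.14 in⁴.
Bore (subtracted): ⌀6.3, A = 31.17 in², x = 3.3 in, Ī = 77.33 in⁴.
By symmetry the centroid is at mid-width, x̄ = 3.3 in.
All pieces are centred on the centroidal y-axis, so I = ΣĪ (holes subtracted) = 15.81 in⁴.

Iy ≈ 16 in⁴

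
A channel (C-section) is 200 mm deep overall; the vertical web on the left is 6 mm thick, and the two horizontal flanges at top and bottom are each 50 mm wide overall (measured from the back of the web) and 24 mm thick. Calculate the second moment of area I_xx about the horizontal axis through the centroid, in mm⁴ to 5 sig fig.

I_xx ≈ 2.0457 × 10⁷ mm⁴

Decompose the section into non-overlapping parts with the origin at the bottom-left of its bounding rectangle.
Web: 6 × 200, A = 1 200 mm², y = 100 mm, Ī = 4 000 000 mm⁴.
Top flange (beyond web): 44 × 24, A = 1 056 mm², y = 188 mm, Ī = 50 688 mm⁴.
Bottom flange (beyond web): 44 × 24, A = 1 056 mm², y = 12 mm, Ī = 50 688 mm⁴.
By symmetry the centroid is at mid-height, ȳ = 100 mm.
Transfer each piece to the horizontal axis through the centroid using Ī + A·d² with d = y − 100:
  web: d = 0 mm → contributes +4 000 000 mm⁴
  top flange (beyond web): d = 88 mm → contributes +8 228 352 mm⁴
  bottom flange (beyond web): d = -88 mm → contributes +8 228 352 mm⁴
Total I = 20 456 704 mm⁴.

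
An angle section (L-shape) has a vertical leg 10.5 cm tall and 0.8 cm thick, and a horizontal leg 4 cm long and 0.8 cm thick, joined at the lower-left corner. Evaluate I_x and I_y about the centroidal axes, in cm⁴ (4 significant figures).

I_x ≈ 123.5 cm⁴, I_y ≈ 10.48 cm⁴

Treat the section as a set of non-overlapping primitives; coordinates are from the bounding-box lower-left.
Vertical leg: 0.8 × 10.5, A = 8.4 cm², y = 5.25 cm, Ī = 77.175 cm⁴.
Horizontal leg (remainder): 3.2 × 0.8, A = 2.56 cm², y = 0.4 cm, Ī = 0.136533 cm⁴.
Centroid: ȳ = ΣA·y / ΣA = 4.11715 cm.
Transfer each piece to the centroidal x-axis using Ī + A·d² with d = y − 4.11715:
  vertical leg: d = 1.13285 cm → contributes +87.9551 cm⁴
  horizontal leg (remainder): d = -3.71715 cm → contributes +35.5086 cm⁴
Total I = 123.464 cm⁴.
For the y-axis: x̄ = 0.867153 cm.
Repeating about the centroidal y-axis gives I_y = 10.4807 cm⁴.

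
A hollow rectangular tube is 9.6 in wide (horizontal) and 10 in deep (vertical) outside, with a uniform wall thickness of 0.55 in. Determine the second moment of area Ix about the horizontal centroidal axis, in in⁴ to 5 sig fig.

Treat the section as a set of non-overlapping primitives; coordinates are from the bounding-box lower-left.
Outer rectangle: 9.6 × 10, A = 96 in², y = 5 in, Ī = 800 in⁴.
Inner void (subtracted): 8.5 × 8.9, A = 75.65 in², y = 5 in, Ī = 499.353 in⁴.
By symmetry the centroid is at mid-height, ȳ = 5 in.
All pieces are centred on the horizontal centroidal axis, so I = ΣĪ (holes subtracted) = 300.647 in⁴.

Ix ≈ 300.65 in⁴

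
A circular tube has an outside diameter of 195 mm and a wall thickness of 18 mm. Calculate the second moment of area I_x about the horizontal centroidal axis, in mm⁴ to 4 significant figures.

I_x ≈ 3.960 × 10⁷ mm⁴

Treat the section as a set of non-overlapping primitives; coordinates are from the bounding-box lower-left.
Outer circle: ⌀195, A = 29864.8 mm², y = 97.5 mm, Ī = 70 975 481 mm⁴.
Bore (subtracted): ⌀159, A = 19855.7 mm², y = 97.5 mm, Ī = 31 373 170 mm⁴.
By symmetry the centroid is at mid-height, ȳ = 97.5 mm.
All pieces are centred on the horizontal centroidal axis, so I = ΣĪ (holes subtracted) = 39 602 311 mm⁴.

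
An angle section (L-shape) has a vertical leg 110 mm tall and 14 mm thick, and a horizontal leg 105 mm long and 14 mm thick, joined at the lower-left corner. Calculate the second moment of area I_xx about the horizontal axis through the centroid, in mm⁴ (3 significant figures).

Break the section into simple shapes (no overlaps), measuring from the bottom-left corner of the bounding box.
Vertical leg: 14 × 110, A = 1 540 mm², y = 55 mm, Ī = 1 552 833 mm⁴.
Horizontal leg (remainder): 91 × 14, A = 1 274 mm², y = 7 mm, Ī = 20 809 mm⁴.
Centroid: ȳ = ΣA·y / ΣA = 33.269 mm.
Transfer each piece to the horizontal axis through the centroid using Ī + A·d² with d = y − 33.269:
  vertical leg: d = 21.731 mm → contributes +2 280 100 mm⁴
  horizontal leg (remainder): d = -26.269 mm → contributes +899 923 mm⁴
Total I = 3 180 023 mm⁴.

I_xx ≈ 3.18 × 10⁶ mm⁴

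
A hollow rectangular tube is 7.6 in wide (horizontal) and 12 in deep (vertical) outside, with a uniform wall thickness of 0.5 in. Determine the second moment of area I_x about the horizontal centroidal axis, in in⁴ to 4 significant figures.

I_x ≈ 362.4 in⁴

Decompose the section into non-overlapping parts with the origin at the bottom-left of its bounding rectangle.
Outer rectangle: 7.6 × 12, A = 91.2 in², y = 6 in, Ī = 1094.4 in⁴.
Inner void (subtracted): 6.6 × 11, A = 72.6 in², y = 6 in, Ī = 732.05 in⁴.
By symmetry the centroid is at mid-height, ȳ = 6 in.
All pieces are centred on the horizontal centroidal axis, so I = ΣĪ (holes subtracted) = 362.35 in⁴.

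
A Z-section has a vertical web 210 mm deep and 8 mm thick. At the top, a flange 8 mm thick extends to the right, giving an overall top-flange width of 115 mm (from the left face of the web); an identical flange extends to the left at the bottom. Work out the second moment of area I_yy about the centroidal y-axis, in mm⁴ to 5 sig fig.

I_yy ≈ 7.3027 × 10⁶ mm⁴

Split into non-overlapping primitives; take the origin at the lower-left of the bounding box.
Web: 8 × 210, A = 1 680 mm², x = 111 mm, Ī = 8 960 mm⁴.
Top flange (beyond web): 107 × 8, A = 856 mm², x = 168.5 mm, Ī = 816695.3 mm⁴.
Bottom flange (beyond web): 107 × 8, A = 856 mm², x = 53.5 mm, Ī = 816695.3 mm⁴.
Centroid: x̄ = ΣA·x / ΣA = 111 mm.
Transfer each piece to the centroidal y-axis using Ī + A·d² with d = x − 111:
  web: d = 0 mm → contributes +8 960 mm⁴
  top flange (beyond web): d = 57.5 mm → contributes +3 646 845 mm⁴
  bottom flange (beyond web): d = -57.5 mm → contributes +3 646 845 mm⁴
Total I = 7 302 651 mm⁴.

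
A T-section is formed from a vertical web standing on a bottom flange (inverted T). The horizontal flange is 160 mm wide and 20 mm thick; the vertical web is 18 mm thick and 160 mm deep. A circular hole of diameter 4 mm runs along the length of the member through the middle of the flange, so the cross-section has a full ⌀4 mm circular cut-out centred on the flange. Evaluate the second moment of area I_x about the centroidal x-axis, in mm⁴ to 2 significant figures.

Treat the section as a set of non-overlapping primitives; coordinates are from the bounding-box lower-left.
Flange: 160 × 20, A = 3 200 mm², y = 10 mm, Ī = 106 667 mm⁴.
Web: 18 × 160, A = 2 880 mm², y = 100 mm, Ī = 6 144 000 mm⁴.
Hole (subtracted): ⌀4, A = 12.57 mm², y = 10 mm, Ī = 12.57 mm⁴.
Centroid: ȳ = ΣA·y / ΣA = 52.72 mm.
Transfer each piece to the centroidal x-axis using Ī + A·d² with d = y − 52.72:
  flange: d = -42.72 mm → contributes +5 946 627 mm⁴
  web: d = 47.28 mm → contributes +12 581 982 mm⁴
  hole: d = -42.72 mm → contributes −22 946 mm⁴
Total I = 18 505 663 mm⁴.

I_x ≈ 1.9 × 10⁷ mm⁴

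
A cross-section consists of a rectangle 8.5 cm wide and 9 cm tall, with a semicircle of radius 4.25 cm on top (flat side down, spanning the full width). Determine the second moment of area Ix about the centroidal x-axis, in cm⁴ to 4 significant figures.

Treat the section as a set of non-overlapping primitives; coordinates are from the bounding-box lower-left.
Rectangular body: 8.5 × 9, A = 76.5 cm², y = 4.5 cm, Ī = 516.375 cm⁴.
Semicircular cap: semicircle r = 4.25, A = 28.3725 cm², y = 10.8038 cm, Ī = 35.8086 cm⁴.
Centroid: ȳ = ΣA·y / ΣA = 6.20544 cm.
Transfer each piece to the centroidal x-axis using Ī + A·d² with d = y − 6.20544:
  rectangular body: d = -1.70544 cm → contributes +738.876 cm⁴
  semicircular cap: d = 4.59832 cm → contributes +635.732 cm⁴
Total I = 1374.61 cm⁴.

Ix ≈ 1375 cm⁴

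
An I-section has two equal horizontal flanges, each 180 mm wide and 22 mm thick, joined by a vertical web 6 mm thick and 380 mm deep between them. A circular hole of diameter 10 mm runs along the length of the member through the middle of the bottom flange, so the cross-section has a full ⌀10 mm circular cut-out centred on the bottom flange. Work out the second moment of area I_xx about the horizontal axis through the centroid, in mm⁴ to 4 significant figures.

I_xx ≈ 3.445 × 10⁸ mm⁴

Split into non-overlapping primitives; take the origin at the lower-left of the bounding box.
Bottom flange: 180 × 22, A = 3 960 mm², y = 11 mm, Ī = 159 720 mm⁴.
Web: 6 × 380, A = 2 280 mm², y = 212 mm, Ī = 27 436 000 mm⁴.
Top flange: 180 × 22, A = 3 960 mm², y = 413 mm, Ī = 159 720 mm⁴.
Hole (subtracted): ⌀10, A = 78.5398 mm², y = 11 mm, Ī = 490.874 mm⁴.
Centroid: ȳ = ΣA·y / ΣA = 213.56 mm.
Transfer each piece to the horizontal axis through the centroid using Ī + A·d² with d = y − 213.56:
  bottom flange: d = -202.56 mm → contributes +162 640 241 mm⁴
  web: d = -1.55971 mm → contributes +27 441 547 mm⁴
  top flange: d = 199.44 mm → contributes +157 674 386 mm⁴
  hole: d = -202.56 mm → contributes −3 223 014 mm⁴
Total I = 344 533 160 mm⁴.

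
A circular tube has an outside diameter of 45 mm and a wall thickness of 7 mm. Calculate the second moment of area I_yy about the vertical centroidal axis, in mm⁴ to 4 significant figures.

Decompose the section into non-overlapping parts with the origin at the bottom-left of its bounding rectangle.
Outer circle: ⌀45, A = 1590.43 mm², x = 22.5 mm, Ī = 201 289 mm⁴.
Bore (subtracted): ⌀31, A = 754.768 mm², x = 22.5 mm, Ī = 45333.2 mm⁴.
By symmetry the centroid is at mid-width, x̄ = 22.5 mm.
All pieces are centred on the vertical centroidal axis, so I = ΣĪ (holes subtracted) = 155 956 mm⁴.

I_yy ≈ 1.560 × 10⁵ mm⁴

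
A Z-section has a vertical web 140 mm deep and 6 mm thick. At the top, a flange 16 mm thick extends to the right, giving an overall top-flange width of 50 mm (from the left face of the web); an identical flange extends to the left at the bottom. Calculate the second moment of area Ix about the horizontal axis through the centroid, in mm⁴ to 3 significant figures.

Decompose the section into non-overlapping parts with the origin at the bottom-left of its bounding rectangle.
Web: 6 × 140, A = 840 mm², y = 70 mm, Ī = 1 372 000 mm⁴.
Top flange (beyond web): 44 × 16, A = 704 mm², y = 132 mm, Ī = 15 019 mm⁴.
Bottom flange (beyond web): 44 × 16, A = 704 mm², y = 8 mm, Ī = 15 019 mm⁴.
Centroid: ȳ = ΣA·y / ΣA = 70 mm.
Transfer each piece to the horizontal axis through the centroid using Ī + A·d² with d = y − 70:
  web: d = 0 mm → contributes +1 372 000 mm⁴
  top flange (beyond web): d = 62 mm → contributes +2 721 195 mm⁴
  bottom flange (beyond web): d = -62 mm → contributes +2 721 195 mm⁴
Total I = 6 814 389 mm⁴.

Ix ≈ 6.81 × 10⁶ mm⁴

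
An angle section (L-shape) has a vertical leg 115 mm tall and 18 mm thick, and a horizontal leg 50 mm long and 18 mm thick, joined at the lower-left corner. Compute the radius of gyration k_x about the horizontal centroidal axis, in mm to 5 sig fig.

Decompose the section into non-overlapping parts with the origin at the bottom-left of its bounding rectangle.
Vertical leg: 18 × 115, A = 2 070 mm², y = 57.5 mm, Ī = 2 281 313 mm⁴.
Horizontal leg (remainder): 32 × 18, A = 576 mm², y = 9 mm, Ī = 15 552 mm⁴.
Centroid: ȳ = ΣA·y / ΣA = 46.94218 mm.
Transfer each piece to the horizontal centroidal axis using Ī + A·d² with d = y − 46.94218:
  vertical leg: d = 10.55782 mm → contributes +2 512 050 mm⁴
  horizontal leg (remainder): d = -37.94218 mm → contributes +844766.7 mm⁴
Total I = 3 356 817 mm⁴.
Radius of gyration: k = √(I/A) = √(3 356 817 / 2 646) = 35.61795 mm.

k_x ≈ 35.618 mm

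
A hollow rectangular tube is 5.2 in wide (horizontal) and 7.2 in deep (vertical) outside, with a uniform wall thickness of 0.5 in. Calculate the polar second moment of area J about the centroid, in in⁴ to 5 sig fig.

Decompose the section into non-overlapping parts with the origin at the bottom-left of its bounding rectangle.
Outer rectangle: 5.2 × 7.2, A = 37.44 in², y = 3.6 in, Ī = 161.7408 in⁴.
Inner void (subtracted): 4.2 × 6.2, A = 26.04 in², y = 3.6 in, Ī = 83.4148 in⁴.
By symmetry the centroid is at mid-height, ȳ = 3.6 in.
All pieces are centred on the centroidal x-axis, so I = ΣĪ (holes subtracted) = 78.326 in⁴.
Repeating about the centroidal y-axis gives I_y = 46.086 in⁴.
Polar second moment: J = I_x + I_y = 124.412 in⁴.

J ≈ 124.41 in⁴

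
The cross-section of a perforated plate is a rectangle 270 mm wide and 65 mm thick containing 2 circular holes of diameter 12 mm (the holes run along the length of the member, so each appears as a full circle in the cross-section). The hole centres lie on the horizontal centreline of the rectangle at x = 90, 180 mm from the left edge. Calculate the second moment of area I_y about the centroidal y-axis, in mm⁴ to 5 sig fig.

I_y ≈ 1.0616 × 10⁸ mm⁴

Break the section into simple shapes (no overlaps), measuring from the bottom-left corner of the bounding box.
Plate: 270 × 65, A = 17 550 mm², x = 135 mm, Ī = 106 616 250 mm⁴.
Hole 1 (subtracted): ⌀12, A = 113.0973 mm², x = 90 mm, Ī = 1017.876 mm⁴.
Hole 2 (subtracted): ⌀12, A = 113.0973 mm², x = 180 mm, Ī = 1017.876 mm⁴.
By symmetry the centroid is at mid-width, x̄ = 135 mm.
Transfer each piece to the centroidal y-axis using Ī + A·d² with d = x − 135:
  plate: d = 0 mm → contributes +106 616 250 mm⁴
  hole 1: d = -45 mm → contributes −230 040 mm⁴
  hole 2: d = 45 mm → contributes −230 040 mm⁴
Total I = 106 156 170 mm⁴.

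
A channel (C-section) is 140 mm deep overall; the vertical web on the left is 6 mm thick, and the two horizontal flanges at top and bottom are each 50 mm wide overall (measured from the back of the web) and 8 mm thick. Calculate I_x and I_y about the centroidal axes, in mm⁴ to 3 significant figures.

Treat the section as a set of non-overlapping primitives; coordinates are from the bounding-box lower-left.
Web: 6 × 140, A = 840 mm², y = 70 mm, Ī = 1 372 000 mm⁴.
Top flange (beyond web): 44 × 8, A = 352 mm², y = 136 mm, Ī = 1877.3 mm⁴.
Bottom flange (beyond web): 44 × 8, A = 352 mm², y = 4 mm, Ī = 1877.3 mm⁴.
By symmetry the centroid is at mid-height, ȳ = 70 mm.
Transfer each piece to the centroidal x-axis using Ī + A·d² with d = y − 70:
  web: d = 0 mm → contributes +1 372 000 mm⁴
  top flange (beyond web): d = 66 mm → contributes +1 535 189 mm⁴
  bottom flange (beyond web): d = -66 mm → contributes +1 535 189 mm⁴
Total I = 4 442 379 mm⁴.
For the y-axis: x̄ = 14.399 mm.
Repeating about the centroidal y-axis gives I_y = 355 477 mm⁴.

I_x ≈ 4.44 × 10⁶ mm⁴, I_y ≈ 3.55 × 10⁵ mm⁴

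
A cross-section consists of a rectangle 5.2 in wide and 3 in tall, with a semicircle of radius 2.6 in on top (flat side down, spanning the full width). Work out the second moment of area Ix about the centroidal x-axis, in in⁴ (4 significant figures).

Break the section into simple shapes (no overlaps), measuring from the bottom-left corner of the bounding box.
Rectangular body: 5.2 × 3, A = 15.6 in², y = 1.5 in, Ī = 11.7 in⁴.
Semicircular cap: semicircle r = 2.6, A = 10.6186 in², y = 4.10347 in, Ī = 5.01563 in⁴.
Centroid: ȳ = ΣA·y / ΣA = 2.55441 in.
Transfer each piece to the centroidal x-axis using Ī + A·d² with d = y − 2.55441:
  rectangular body: d = -1.05441 in → contributes +29.0439 in⁴
  semicircular cap: d = 1.54906 in → contributes +30.4959 in⁴
Total I = 59.5398 in⁴.

Ix ≈ 59.54 in⁴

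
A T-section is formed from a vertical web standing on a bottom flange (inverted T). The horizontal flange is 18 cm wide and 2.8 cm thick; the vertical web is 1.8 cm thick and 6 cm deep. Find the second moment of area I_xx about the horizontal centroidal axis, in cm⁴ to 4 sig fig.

I_xx ≈ 237.5 cm⁴

Split into non-overlapping primitives; take the origin at the lower-left of the bounding box.
Flange: 18 × 2.8, A = 50.4 cm², y = 1.4 cm, Ī = 32.928 cm⁴.
Web: 1.8 × 6, A = 10.8 cm², y = 5.8 cm, Ī = 32.4 cm⁴.
Centroid: ȳ = ΣA·y / ΣA = 2.17647 cm.
Transfer each piece to the horizontal centroidal axis using Ī + A·d² with d = y − 2.17647:
  flange: d = -0.776471 cm → contributes +63.3145 cm⁴
  web: d = 3.62353 cm → contributes +174.204 cm⁴
Total I = 237.518 cm⁴.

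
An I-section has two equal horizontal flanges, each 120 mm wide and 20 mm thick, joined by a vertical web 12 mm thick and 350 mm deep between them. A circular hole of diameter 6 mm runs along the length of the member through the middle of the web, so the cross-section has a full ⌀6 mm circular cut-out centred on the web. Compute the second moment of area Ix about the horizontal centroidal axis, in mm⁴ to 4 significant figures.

Break the section into simple shapes (no overlaps), measuring from the bottom-left corner of the bounding box.
Bottom flange: 120 × 20, A = 2 400 mm², y = 10 mm, Ī = 80 000 mm⁴.
Web: 12 × 350, A = 4 200 mm², y = 195 mm, Ī = 42 875 000 mm⁴.
Top flange: 120 × 20, A = 2 400 mm², y = 380 mm, Ī = 80 000 mm⁴.
Hole (subtracted): ⌀6, A = 28.2743 mm², y = 195 mm, Ī = 63.6173 mm⁴.
By symmetry the centroid is at mid-height, ȳ = 195 mm.
Transfer each piece to the horizontal centroidal axis using Ī + A·d² with d = y − 195:
  bottom flange: d = -185 mm → contributes +82 220 000 mm⁴
  web: d = 0 mm → contributes +42 875 000 mm⁴
  top flange: d = 185 mm → contributes +82 220 000 mm⁴
  hole: d = 0 mm → contributes −63.6173 mm⁴
Total I = 207 314 936 mm⁴.

Ix ≈ 2.073 × 10⁸ mm⁴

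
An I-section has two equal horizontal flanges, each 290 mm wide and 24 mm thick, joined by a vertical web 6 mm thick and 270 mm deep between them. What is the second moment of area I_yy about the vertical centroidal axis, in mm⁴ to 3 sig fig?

I_yy ≈ 9.76 × 10⁷ mm⁴

Decompose the section into non-overlapping parts with the origin at the bottom-left of its bounding rectangle.
Bottom flange: 290 × 24, A = 6 960 mm², x = 145 mm, Ī = 48 778 000 mm⁴.
Web: 6 × 270, A = 1 620 mm², x = 145 mm, Ī = 4 860 mm⁴.
Top flange: 290 × 24, A = 6 960 mm², x = 145 mm, Ī = 48 778 000 mm⁴.
By symmetry the centroid is at mid-width, x̄ = 145 mm.
All pieces are centred on the vertical centroidal axis, so I = ΣĪ = 97 560 860 mm⁴.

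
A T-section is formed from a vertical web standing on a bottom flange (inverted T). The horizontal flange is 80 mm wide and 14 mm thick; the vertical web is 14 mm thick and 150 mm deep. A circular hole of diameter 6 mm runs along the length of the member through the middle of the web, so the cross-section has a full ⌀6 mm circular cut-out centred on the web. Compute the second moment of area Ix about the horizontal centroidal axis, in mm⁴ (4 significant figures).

Split into non-overlapping primitives; take the origin at the lower-left of the bounding box.
Flange: 80 × 14, A = 1 120 mm², y = 7 mm, Ī = 18293.3 mm⁴.
Web: 14 × 150, A = 2 100 mm², y = 89 mm, Ī = 3 937 500 mm⁴.
Hole (subtracted): ⌀6, A = 28.2743 mm², y = 89 mm, Ī = 63.6173 mm⁴.
Centroid: ȳ = ΣA·y / ΣA = 60.2256 mm.
Transfer each piece to the horizontal centroidal axis using Ī + A·d² with d = y − 60.2256:
  flange: d = -53.2256 mm → contributes +3 191 213 mm⁴
  web: d = 28.7744 mm → contributes +5 676 229 mm⁴
  hole: d = 28.7744 mm → contributes −23473.8 mm⁴
Total I = 8 843 969 mm⁴.

Ix ≈ 8.844 × 10⁶ mm⁴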